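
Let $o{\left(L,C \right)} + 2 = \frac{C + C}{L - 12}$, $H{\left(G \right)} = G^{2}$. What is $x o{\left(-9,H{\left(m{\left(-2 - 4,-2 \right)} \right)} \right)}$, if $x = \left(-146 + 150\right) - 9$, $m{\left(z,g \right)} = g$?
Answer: $\frac{250}{21} \approx 11.905$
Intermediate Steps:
$o{\left(L,C \right)} = -2 + \frac{2 C}{-12 + L}$ ($o{\left(L,C \right)} = -2 + \frac{C + C}{L - 12} = -2 + \frac{2 C}{-12 + L}$)
$x = -5$ ($x = 4 - 9 = -5$)
$x o{\left(-9,H{\left(m{\left(-2 - 4,-2 \right)} \right)} \right)} = - 5 \frac{2 \left(12 + \left(-2\right)^{2} - -9\right)}{-12 - 9} = - 5 \frac{2 \left(12 + 4 + 9\right)}{-21} = - 5 \cdot 2 \left(- \frac{1}{21}\right) 25 = \left(-5\right) \left(- \frac{50}{21}\right) = \frac{250}{21}$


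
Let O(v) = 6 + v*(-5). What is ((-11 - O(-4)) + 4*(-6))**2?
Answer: 3721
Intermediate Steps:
O(v) = 6 - 5*v
((-11 - O(-4)) + 4*(-6))**2 = ((-11 - (6 - 5*(-4))) + 4*(-6))**2 = ((-11 - (6 + 20)) - 24)**2 = ((-11 - 1*26) - 24)**2 = ((-11 - 26) - 24)**2 = (-37 - 24)**2 = (-61)**2 = 3721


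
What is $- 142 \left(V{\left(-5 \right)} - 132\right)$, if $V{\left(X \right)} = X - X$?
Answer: $18744$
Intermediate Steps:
$V{\left(X \right)} = 0$
$- 142 \left(V{\left(-5 \right)} - 132\right) = - 142 \left(0 - 132\right) = \left(-142\right) \left(-132\right) = 18744$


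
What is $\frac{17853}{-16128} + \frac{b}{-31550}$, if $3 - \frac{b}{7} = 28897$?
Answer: $\frac{449792479}{84806400} \approx 5.3038$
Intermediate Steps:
$b = -202258$ ($b = 21 - 202279 = -202258$)
$\frac{17853}{-16128} + \frac{b}{-31550} = \frac{17853}{-16128} - \frac{202258}{-31550} = 17853 \left(- \frac{1}{16128}\right) - - \frac{101129}{15775} = - \frac{5951}{5376} + \frac{101129}{15775} = \frac{449792479}{84806400}$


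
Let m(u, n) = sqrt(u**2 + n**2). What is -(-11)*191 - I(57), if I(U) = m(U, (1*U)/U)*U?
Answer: 2101 - 285*sqrt(130) ≈ -1148.5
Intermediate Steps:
m(u, n) = sqrt(n**2 + u**2)
I(U) = U*sqrt(1 + U**2) (I(U) = sqrt(((1*U)/U)**2 + U**2)*U = sqrt((U/U)**2 + U**2)*U = sqrt(1**2 + U**2)*U = sqrt(1 + U**2)*U = U*sqrt(1 + U**2))
-(-11)*191 - I(57) = -(-11)*191 - 57*sqrt(1 + 57**2) = -1*(-2101) - 57*sqrt(1 + 3249) = 2101 - 57*sqrt(3250) = 2101 - 57*5*sqrt(130) = 2101 - 285*sqrt(130)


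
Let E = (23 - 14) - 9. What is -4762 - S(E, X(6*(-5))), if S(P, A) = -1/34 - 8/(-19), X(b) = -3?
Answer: -3076505/646 ≈ -4762.4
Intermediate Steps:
E = 0 (E = 9 - 9 = 0)
S(P, A) = 253/646 (S(P, A) = -1*1/34 - 8*(-1/19) = -1/34 + 8/19 = 253/646)
-4762 - S(E, X(6*(-5))) = -4762 - 1*253/646 = -4762 - 253/646 = -3076505/646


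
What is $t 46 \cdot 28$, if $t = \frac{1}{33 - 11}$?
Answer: $\frac{644}{11} \approx 58.545$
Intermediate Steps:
$t = \frac{1}{22} \approx 0.045455$
$t 46 \cdot 28 = \frac{1}{22} \cdot 46 \cdot 28 = \frac{23}{11} \cdot 28 = \frac{644}{11}$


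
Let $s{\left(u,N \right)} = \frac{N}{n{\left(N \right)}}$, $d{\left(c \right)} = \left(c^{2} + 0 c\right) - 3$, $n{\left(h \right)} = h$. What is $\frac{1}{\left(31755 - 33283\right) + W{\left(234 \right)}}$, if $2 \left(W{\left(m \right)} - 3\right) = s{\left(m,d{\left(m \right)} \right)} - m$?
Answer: $- \frac{2}{3283} \approx -0.0006092$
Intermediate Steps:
$d{\left(c \right)} = -3 + c^{2}$ ($d{\left(c \right)} = \left(c^{2} + 0\right) - 3 = c^{2} - 3 = -3 + c^{2}$)
$s{\left(u,N \right)} = 1$ ($s{\left(u,N \right)} = \frac{N}{N} = 1$)
$W{\left(m \right)} = \frac{7}{2} - \frac{m}{2}$ ($W{\left(m \right)} = 3 + \frac{1 - m}{2} = 3 - \left(- \frac{1}{2} + \frac{m}{2}\right) = \frac{7}{2} - \frac{m}{2}$)
$\frac{1}{\left(31755 - 33283\right) + W{\left(234 \right)}} = \frac{1}{\left(31755 - 33283\right) + \left(\frac{7}{2} - 117\right)} = \frac{1}{-1528 + \left(\frac{7}{2} - 117\right)} = \frac{1}{-1528 - \frac{227}{2}} = \frac{1}{- \frac{3283}{2}} = - \frac{2}{3283}$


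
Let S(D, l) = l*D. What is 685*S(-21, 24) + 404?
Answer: -344836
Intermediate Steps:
S(D, l) = D*l
685*S(-21, 24) + 404 = 685*(-21*24) + 404 = 685*(-504) + 404 = -345240 + 404 = -344836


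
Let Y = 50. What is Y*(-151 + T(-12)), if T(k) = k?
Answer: -8150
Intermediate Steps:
Y*(-151 + T(-12)) = 50*(-151 - 12) = 50*(-163) = -8150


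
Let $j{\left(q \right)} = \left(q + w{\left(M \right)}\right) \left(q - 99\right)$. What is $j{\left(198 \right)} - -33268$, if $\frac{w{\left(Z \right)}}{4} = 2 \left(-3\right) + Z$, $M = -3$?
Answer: $49306$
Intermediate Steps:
$w{\left(Z \right)} = -24 + 4 Z$ ($w{\left(Z \right)} = 4 \left(2 \left(-3\right) + Z\right) = 4 \left(-6 + Z\right) = -24 + 4 Z$)
$j{\left(q \right)} = \left(-99 + q\right) \left(-36 + q\right)$ ($j{\left(q \right)} = \left(q + \left(-24 + 4 \left(-3\right)\right)\right) \left(q - 99\right) = \left(q - 36\right) \left(-99 + q\right) = \left(-36 + q\right) \left(-99 + q\right) = \left(-99 + q\right) \left(-36 + q\right)$)
$j{\left(198 \right)} - -33268 = \left(3564 + 198^{2} - 26730\right) - -33268 = \left(3564 + 39204 - 26730\right) + 33268 = 16038 + 33268 = 49306$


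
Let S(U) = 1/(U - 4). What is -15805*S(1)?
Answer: 15805/3 ≈ 5268.3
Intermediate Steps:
S(U) = 1/(-4 + U)
-15805*S(1) = -15805/(-4 + 1) = -15805/(-3) = -15805*(-1/3) = 15805/3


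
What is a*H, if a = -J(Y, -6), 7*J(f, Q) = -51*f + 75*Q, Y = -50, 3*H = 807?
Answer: -80700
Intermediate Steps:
H = 269 (H = (⅓)*807 = 269)
J(f, Q) = -51*f/7 + 75*Q/7 (J(f, Q) = (-51*f + 75*Q)/7 = -51*f/7 + 75*Q/7)
a = -300 (a = -(-51/7*(-50) + (75/7)*(-6)) = -(2550/7 - 450/7) = -1*300 = -300)
a*H = -300*269 = -80700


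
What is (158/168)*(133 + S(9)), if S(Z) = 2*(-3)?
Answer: 10033/84 ≈ 119.44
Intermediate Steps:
S(Z) = -6
(158/168)*(133 + S(9)) = (158/168)*(133 - 6) = (158*(1/168))*127 = (79/84)*127 = 10033/84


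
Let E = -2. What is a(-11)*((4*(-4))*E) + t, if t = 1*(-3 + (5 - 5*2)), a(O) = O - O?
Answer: -8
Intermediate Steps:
a(O) = 0
t = -8 (t = 1*(-3 + (5 - 10)) = 1*(-3 - 5) = 1*(-8) = -8)
a(-11)*((4*(-4))*E) + t = 0*((4*(-4))*(-2)) - 8 = 0*(-16*(-2)) - 8 = 0*32 - 8 = 0 - 8 = -8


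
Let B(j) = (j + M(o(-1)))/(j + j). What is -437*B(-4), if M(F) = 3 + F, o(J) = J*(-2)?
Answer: 437/8 ≈ 54.625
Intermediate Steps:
o(J) = -2*J
B(j) = (5 + j)/(2*j) (B(j) = (j + (3 - 2*(-1)))/(j + j) = (j + (3 + 2))/((2*j)) = (j + 5)*(1/(2*j)) = (5 + j)*(1/(2*j)) = (5 + j)/(2*j))
-437*B(-4) = -437*(5 - 4)/(2*(-4)) = -437*(-1)/(2*4) = -437*(-1/8) = 437/8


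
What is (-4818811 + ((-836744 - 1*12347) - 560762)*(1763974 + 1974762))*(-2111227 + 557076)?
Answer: 8192043350118603469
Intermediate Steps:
(-4818811 + ((-836744 - 1*12347) - 560762)*(1763974 + 1974762))*(-2111227 + 557076) = (-4818811 + ((-836744 - 12347) - 560762)*3738736)*(-1554151) = (-4818811 + (-849091 - 560762)*3738736)*(-1554151) = (-4818811 - 1409853*3738736)*(-1554151) = (-4818811 - 5271068165808)*(-1554151) = -5271072984619*(-1554151) = 8192043350118603469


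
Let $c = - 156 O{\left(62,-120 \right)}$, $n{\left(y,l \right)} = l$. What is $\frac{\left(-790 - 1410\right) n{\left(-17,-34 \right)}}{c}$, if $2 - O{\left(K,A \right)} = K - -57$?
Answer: $\frac{18700}{4563} \approx 4.0982$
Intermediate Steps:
$O{\left(K,A \right)} = -55 - K$ ($O{\left(K,A \right)} = 2 - \left(K - -57\right) = 2 - \left(K + 57\right) = 2 - \left(57 + K\right) = -55 - K$)
$c = 18252$ ($c = - 156 \left(-55 - 62\right) = \left(-156\right) \left(-117\right) = 18252$)
$\frac{\left(-790 - 1410\right) n{\left(-17,-34 \right)}}{c} = \frac{\left(-790 - 1410\right) \left(-34\right)}{18252} = \left(-2200\right) \left(-34\right) \frac{1}{18252} = 74800 \cdot \frac{1}{18252} = \frac{18700}{4563}$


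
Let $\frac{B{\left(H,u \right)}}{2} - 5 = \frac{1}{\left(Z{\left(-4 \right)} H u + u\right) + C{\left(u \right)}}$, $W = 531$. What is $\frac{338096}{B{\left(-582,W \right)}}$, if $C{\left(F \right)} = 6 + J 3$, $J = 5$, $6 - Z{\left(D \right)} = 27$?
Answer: $\frac{1097194886832}{32452171} \approx 33810.0$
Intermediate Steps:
$Z{\left(D \right)} = -21$ ($Z{\left(D \right)} = 6 - 27 = -21$)
$C{\left(F \right)} = 21$ ($C{\left(F \right)} = 6 + 5 \cdot 3 = 6 + 15 = 21$)
$B{\left(H,u \right)} = 10 + \frac{2}{21 + u - 21 H u}$ ($B{\left(H,u \right)} = 10 + \frac{2}{\left(- 21 H u + u\right) + 21} = 10 + \frac{2}{\left(u - 21 H u\right) + 21} = 10 + \frac{2}{21 + u - 21 H u}$)
$\frac{338096}{B{\left(-582,W \right)}} = \frac{338096}{2 \frac{1}{21 + 531 - \left(-12222\right) 531} \left(106 + 5 \cdot 531 - \left(-61110\right) 531\right)} = \frac{338096}{2 \frac{1}{21 + 531 + 6489882} \left(106 + 2655 + 32449410\right)} = \frac{338096}{2 \cdot \frac{1}{6490434} \cdot 32452171} = \frac{338096}{\frac{32452171}{3245217}} = 338096 \cdot \frac{3245217}{32452171} = \frac{1097194886832}{32452171}$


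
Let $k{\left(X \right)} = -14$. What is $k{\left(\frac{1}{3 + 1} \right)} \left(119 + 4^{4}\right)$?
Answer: $-5250$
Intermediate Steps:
$k{\left(\frac{1}{3 + 1} \right)} \left(119 + 4^{4}\right) = - 14 \left(119 + 4^{4}\right) = - 14 \left(119 + 256\right) = \left(-14\right) 375 = -5250$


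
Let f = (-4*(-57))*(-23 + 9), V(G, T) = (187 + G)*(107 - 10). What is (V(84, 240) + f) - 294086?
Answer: -270991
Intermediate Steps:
V(G, T) = 18139 + 97*G (V(G, T) = (187 + G)*97 = 18139 + 97*G)
f = -3192 (f = 228*(-14) = -3192)
(V(84, 240) + f) - 294086 = ((18139 + 97*84) - 3192) - 294086 = ((18139 + 8148) - 3192) - 294086 = (26287 - 3192) - 294086 = 23095 - 294086 = -270991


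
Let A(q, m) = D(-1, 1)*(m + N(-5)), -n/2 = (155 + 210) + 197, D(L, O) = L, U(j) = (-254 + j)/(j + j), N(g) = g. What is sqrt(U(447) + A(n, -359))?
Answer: sqrt(291094446)/894 ≈ 19.084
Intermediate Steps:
U(j) = (-254 + j)/(2*j) (U(j) = (-254 + j)/((2*j)) = (-254 + j)*(1/(2*j)) = (-254 + j)/(2*j))
n = -1124 (n = -2*((155 + 210) + 197) = -2*(365 + 197) = -2*562 = -1124)
A(q, m) = 5 - m (A(q, m) = -(m - 5) = -(-5 + m) = 5 - m)
sqrt(U(447) + A(n, -359)) = sqrt((1/2)*(-254 + 447)/447 + (5 - 1*(-359))) = sqrt((1/2)*(1/447)*193 + (5 + 359)) = sqrt(193/894 + 364) = sqrt(325609/894) = sqrt(291094446)/894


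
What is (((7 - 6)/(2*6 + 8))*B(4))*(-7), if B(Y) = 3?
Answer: -21/20 ≈ -1.0500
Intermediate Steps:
(((7 - 6)/(2*6 + 8))*B(4))*(-7) = (((7 - 6)/(2*6 + 8))*3)*(-7) = ((1/(12 + 8))*3)*(-7) = ((1/20)*3)*(-7) = (3/20)*(-7) = -21/20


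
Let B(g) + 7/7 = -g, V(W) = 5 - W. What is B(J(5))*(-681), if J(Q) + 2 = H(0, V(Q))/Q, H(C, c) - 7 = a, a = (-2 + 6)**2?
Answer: 12258/5 ≈ 2451.6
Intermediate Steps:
a = 16 (a = 4**2 = 16)
H(C, c) = 23 (H(C, c) = 7 + 16 = 23)
J(Q) = -2 + 23/Q
B(g) = -1 - g
B(J(5))*(-681) = (-1 - (-2 + 23/5))*(-681) = (-1 - 1*13/5)*(-681) = (-1 - 13/5)*(-681) = -18/5*(-681) = 12258/5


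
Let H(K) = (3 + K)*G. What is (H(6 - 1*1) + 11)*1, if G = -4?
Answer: -21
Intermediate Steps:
H(K) = -12 - 4*K (H(K) = (3 + K)*(-4) = -12 - 4*K)
(H(6 - 1*1) + 11)*1 = ((-12 - 4*(6 - 1*1)) + 11)*1 = ((-12 - 4*(6 - 1)) + 11)*1 = ((-12 - 4*5) + 11)*1 = ((-12 - 20) + 11)*1 = (-32 + 11)*1 = -21*1 = -21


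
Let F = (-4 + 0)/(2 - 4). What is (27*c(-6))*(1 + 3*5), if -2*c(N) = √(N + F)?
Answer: -432*I ≈ -432.0*I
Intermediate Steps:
F = 2 (F = -4/(-2) = -4*(-½) = 2)
c(N) = -√(2 + N)/2 (c(N) = -√(N + 2)/2 = -√(2 + N)/2)
(27*c(-6))*(1 + 3*5) = (27*(-√(2 - 6)/2))*(1 + 3*5) = (27*(-I))*(1 + 15) = (27*(-I))*16 = -27*I*16 = -432*I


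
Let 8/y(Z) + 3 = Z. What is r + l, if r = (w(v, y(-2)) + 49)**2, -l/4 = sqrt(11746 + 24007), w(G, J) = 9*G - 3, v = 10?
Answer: 18496 - 4*sqrt(35753) ≈ 17740.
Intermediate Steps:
y(Z) = 8/(-3 + Z)
w(G, J) = -3 + 9*G
l = -4*sqrt(35753) (l = -4*sqrt(11746 + 24007) = -4*sqrt(35753) ≈ -756.34)
r = 18496 (r = ((-3 + 9*10) + 49)**2 = ((-3 + 90) + 49)**2 = (87 + 49)**2 = 136**2 = 18496)
r + l = 18496 - 4*sqrt(35753)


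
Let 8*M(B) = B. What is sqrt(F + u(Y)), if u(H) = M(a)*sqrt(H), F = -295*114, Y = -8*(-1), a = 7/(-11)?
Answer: sqrt(-16276920 - 77*sqrt(2))/22 ≈ 183.39*I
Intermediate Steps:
a = -7/11 (a = 7*(-1/11) = -7/11 ≈ -0.63636)
M(B) = B/8
Y = 8
F = -33630
u(H) = -7*sqrt(H)/88 (u(H) = ((1/8)*(-7/11))*sqrt(H) = -7*sqrt(H)/88)
sqrt(F + u(Y)) = sqrt(-33630 - 7*sqrt(2)/44)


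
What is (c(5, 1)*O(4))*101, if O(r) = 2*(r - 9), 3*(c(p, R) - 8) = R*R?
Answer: -25250/3 ≈ -8416.7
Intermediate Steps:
c(p, R) = 8 + R²/3 (c(p, R) = 8 + (R*R)/3 = 8 + R²/3)
O(r) = -18 + 2*r (O(r) = 2*(-9 + r) = -18 + 2*r)
(c(5, 1)*O(4))*101 = ((8 + (⅓)*1²)*(-18 + 2*4))*101 = ((8 + (⅓)*1)*(-18 + 8))*101 = ((8 + ⅓)*(-10))*101 = ((25/3)*(-10))*101 = -250/3*101 = -25250/3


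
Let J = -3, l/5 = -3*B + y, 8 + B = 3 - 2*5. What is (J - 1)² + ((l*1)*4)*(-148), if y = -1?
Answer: -130224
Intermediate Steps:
B = -15 (B = -8 + (3 - 2*5) = -8 + (3 - 10) = -8 - 7 = -15)
l = 220 (l = 5*(-3*(-15) - 1) = 5*(45 - 1) = 5*44 = 220)
(J - 1)² + ((l*1)*4)*(-148) = (-3 - 1)² + ((220*1)*4)*(-148) = (-4)² + (220*4)*(-148) = 16 + 880*(-148) = 16 - 130240 = -130224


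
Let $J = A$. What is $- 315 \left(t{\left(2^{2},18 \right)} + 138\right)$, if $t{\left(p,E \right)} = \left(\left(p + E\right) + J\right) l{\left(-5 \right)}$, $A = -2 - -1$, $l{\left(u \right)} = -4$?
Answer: $-17010$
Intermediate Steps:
$A = -1$ ($A = -2 + 1 = -1$)
$J = -1$
$t{\left(p,E \right)} = 4 - 4 E - 4 p$ ($t{\left(p,E \right)} = \left(\left(p + E\right) - 1\right) \left(-4\right) = \left(\left(E + p\right) - 1\right) \left(-4\right) = \left(-1 + E + p\right) \left(-4\right) = 4 - 4 E - 4 p$)
$- 315 \left(t{\left(2^{2},18 \right)} + 138\right) = - 315 \left(\left(4 - 72 - 4 \cdot 2^{2}\right) + 138\right) = - 315 \left(\left(4 - 72 - 16\right) + 138\right) = - 315 \left(-84 + 138\right) = \left(-315\right) 54 = -17010$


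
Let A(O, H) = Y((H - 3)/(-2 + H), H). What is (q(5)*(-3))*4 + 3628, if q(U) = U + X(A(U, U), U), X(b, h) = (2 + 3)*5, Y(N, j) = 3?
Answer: 3268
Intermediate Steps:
A(O, H) = 3
X(b, h) = 25 (X(b, h) = 5*5 = 25)
q(U) = 25 + U (q(U) = U + 25 = 25 + U)
(q(5)*(-3))*4 + 3628 = ((25 + 5)*(-3))*4 + 3628 = (30*(-3))*4 + 3628 = -90*4 + 3628 = -360 + 3628 = 3268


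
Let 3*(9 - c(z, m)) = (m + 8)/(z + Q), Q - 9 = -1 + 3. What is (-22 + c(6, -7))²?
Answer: 440896/2601 ≈ 169.51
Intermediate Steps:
Q = 11 (Q = 9 + (-1 + 3) = 9 + 2 = 11)
c(z, m) = 9 - (8 + m)/(3*(11 + z)) (c(z, m) = 9 - (m + 8)/(3*(z + 11)) = 9 - (8 + m)/(3*(11 + z)))
(-22 + c(6, -7))² = (-22 + (289 - 1*(-7) + 27*6)/(3*(11 + 6)))² = (-22 + (⅓)*(289 + 7 + 162)/17)² = (-22 + (⅓)*(1/17)*458)² = (-22 + 458/51)² = (-664/51)² = 440896/2601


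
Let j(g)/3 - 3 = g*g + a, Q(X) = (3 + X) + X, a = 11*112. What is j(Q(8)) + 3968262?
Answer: 3973050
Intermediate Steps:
a = 1232
Q(X) = 3 + 2*X
j(g) = 3705 + 3*g² (j(g) = 9 + 3*(g*g + 1232) = 9 + 3*(g² + 1232) = 9 + 3*(1232 + g²) = 9 + (3696 + 3*g²) = 3705 + 3*g²)
j(Q(8)) + 3968262 = (3705 + 3*(3 + 2*8)²) + 3968262 = (3705 + 3*(3 + 16)²) + 3968262 = (3705 + 3*19²) + 3968262 = (3705 + 3*361) + 3968262 = (3705 + 1083) + 3968262 = 4788 + 3968262 = 3973050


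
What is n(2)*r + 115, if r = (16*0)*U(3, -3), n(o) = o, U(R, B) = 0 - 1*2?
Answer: 115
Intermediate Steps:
U(R, B) = -2 (U(R, B) = 0 - 2 = -2)
r = 0 (r = (16*0)*(-2) = 0*(-2) = 0)
n(2)*r + 115 = 2*0 + 115 = 0 + 115 = 115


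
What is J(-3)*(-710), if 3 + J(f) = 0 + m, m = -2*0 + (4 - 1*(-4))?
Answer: -3550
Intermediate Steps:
m = 8 (m = 0 + (4 + 4) = 0 + 8 = 8)
J(f) = 5 (J(f) = -3 + (0 + 8) = -3 + 8 = 5)
J(-3)*(-710) = 5*(-710) = -3550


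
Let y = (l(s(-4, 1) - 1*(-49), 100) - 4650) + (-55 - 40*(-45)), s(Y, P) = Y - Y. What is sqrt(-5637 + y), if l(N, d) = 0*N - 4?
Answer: I*sqrt(8546) ≈ 92.445*I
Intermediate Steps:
s(Y, P) = 0
l(N, d) = -4 (l(N, d) = 0 - 4 = -4)
y = -2909 (y = (-4 - 4650) + (-55 - 40*(-45)) = -4654 + (-55 + 1800) = -4654 + 1745 = -2909)
sqrt(-5637 + y) = sqrt(-5637 - 2909) = sqrt(-8546) = I*sqrt(8546)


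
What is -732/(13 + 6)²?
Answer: -732/361 ≈ -2.0277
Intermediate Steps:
-732/(13 + 6)² = -732/(19²) = -732/361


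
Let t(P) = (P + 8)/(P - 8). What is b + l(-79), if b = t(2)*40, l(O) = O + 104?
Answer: -125/3 ≈ -41.667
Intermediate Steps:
t(P) = (8 + P)/(-8 + P)
l(O) = 104 + O
b = -200/3 (b = ((8 + 2)/(-8 + 2))*40 = (10/(-6))*40 = -1/6*10*40 = -5/3*40 = -200/3 ≈ -66.667)
b + l(-79) = -200/3 + (104 - 79) = -200/3 + 25 = -125/3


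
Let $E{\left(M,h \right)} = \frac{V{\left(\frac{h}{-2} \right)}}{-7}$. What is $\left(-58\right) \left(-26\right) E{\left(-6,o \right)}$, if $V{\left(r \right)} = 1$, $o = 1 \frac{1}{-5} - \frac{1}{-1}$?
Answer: $- \frac{1508}{7} \approx -215.43$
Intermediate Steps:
$o = \frac{4}{5}$ ($o = 1 \left(- \frac{1}{5}\right) - -1 = - \frac{1}{5} + 1 = \frac{4}{5} \approx 0.8$)
$E{\left(M,h \right)} = - \frac{1}{7}$ ($E{\left(M,h \right)} = 1 \frac{1}{-7} = 1 \left(- \frac{1}{7}\right) = - \frac{1}{7}$)
$\left(-58\right) \left(-26\right) E{\left(-6,o \right)} = \left(-58\right) \left(-26\right) \left(- \frac{1}{7}\right) = 1508 \left(- \frac{1}{7}\right) = - \frac{1508}{7}$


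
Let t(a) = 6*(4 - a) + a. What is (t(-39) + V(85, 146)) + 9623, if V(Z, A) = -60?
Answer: 9782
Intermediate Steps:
t(a) = 24 - 5*a (t(a) = (24 - 6*a) + a = 24 - 5*a)
(t(-39) + V(85, 146)) + 9623 = ((24 - 5*(-39)) - 60) + 9623 = ((24 + 195) - 60) + 9623 = (219 - 60) + 9623 = 159 + 9623 = 9782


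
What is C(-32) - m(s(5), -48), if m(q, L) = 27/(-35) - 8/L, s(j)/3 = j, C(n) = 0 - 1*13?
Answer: -2603/210 ≈ -12.395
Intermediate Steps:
C(n) = -13 (C(n) = 0 - 13 = -13)
s(j) = 3*j
m(q, L) = -27/35 - 8/L (m(q, L) = 27*(-1/35) - 8/L = -27/35 - 8/L)
C(-32) - m(s(5), -48) = -13 - (-27/35 - 8/(-48)) = -13 - (-27/35 - 8*(-1/48)) = -13 - (-27/35 + 1/6) = -13 - 1*(-127/210) = -13 + 127/210 = -2603/210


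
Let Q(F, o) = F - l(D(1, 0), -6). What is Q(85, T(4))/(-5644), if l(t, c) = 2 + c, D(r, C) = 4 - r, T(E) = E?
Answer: -89/5644 ≈ -0.015769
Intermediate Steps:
Q(F, o) = 4 + F (Q(F, o) = F - (2 - 6) = F - 1*(-4) = F + 4 = 4 + F)
Q(85, T(4))/(-5644) = (4 + 85)/(-5644) = 89*(-1/5644) = -89/5644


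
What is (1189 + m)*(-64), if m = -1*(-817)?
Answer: -128384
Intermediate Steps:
m = 817
(1189 + m)*(-64) = (1189 + 817)*(-64) = 2006*(-64) = -128384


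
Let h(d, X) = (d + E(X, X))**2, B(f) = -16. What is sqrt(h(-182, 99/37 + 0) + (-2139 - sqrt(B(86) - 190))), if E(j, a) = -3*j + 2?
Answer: sqrt(45471558 - 1369*I*sqrt(206))/37 ≈ 182.25 - 0.039376*I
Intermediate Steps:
E(j, a) = 2 - 3*j
h(d, X) = (2 + d - 3*X)**2 (h(d, X) = (d + (2 - 3*X))**2 = (2 + d - 3*X)**2)
sqrt(h(-182, 99/37 + 0) + (-2139 - sqrt(B(86) - 190))) = sqrt((2 - 182 - 3*(99/37 + 0))**2 + (-2139 - sqrt(-16 - 190))) = sqrt((2 - 182 - 3*(99*(1/37) + 0))**2 + (-2139 - sqrt(-206))) = sqrt((2 - 182 - 3*(99/37 + 0))**2 + (-2139 - I*sqrt(206))) = sqrt((2 - 182 - 3*99/37)**2 + (-2139 - I*sqrt(206))) = sqrt((2 - 182 - 297/37)**2 + (-2139 - I*sqrt(206))) = sqrt((-6957/37)**2 + (-2139 - I*sqrt(206))) = sqrt(48399849/1369 + (-2139 - I*sqrt(206))) = sqrt(45471558/1369 - I*sqrt(206))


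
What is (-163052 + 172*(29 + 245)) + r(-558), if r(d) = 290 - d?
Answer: -115076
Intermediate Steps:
(-163052 + 172*(29 + 245)) + r(-558) = (-163052 + 172*(29 + 245)) + (290 - 1*(-558)) = (-163052 + 172*274) + (290 + 558) = (-163052 + 47128) + 848 = -115924 + 848 = -115076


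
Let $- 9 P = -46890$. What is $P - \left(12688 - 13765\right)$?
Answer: $6287$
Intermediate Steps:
$P = 5210$ ($P = \left(- \frac{1}{9}\right) \left(-46890\right) = 5210$)
$P - \left(12688 - 13765\right) = 5210 - \left(12688 - 13765\right) = 5210 - -1077 = 5210 + 1077 = 6287$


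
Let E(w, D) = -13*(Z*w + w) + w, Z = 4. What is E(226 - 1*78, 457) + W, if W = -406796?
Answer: -416268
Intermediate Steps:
E(w, D) = -64*w (E(w, D) = -13*(4*w + w) + w = -65*w + w = -64*w)
E(226 - 1*78, 457) + W = -64*(226 - 1*78) - 406796 = -64*(226 - 78) - 406796 = -64*148 - 406796 = -9472 - 406796 = -416268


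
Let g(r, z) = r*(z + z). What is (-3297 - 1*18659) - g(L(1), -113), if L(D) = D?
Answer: -21730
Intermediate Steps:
g(r, z) = 2*r*z (g(r, z) = r*(2*z) = 2*r*z)
(-3297 - 1*18659) - g(L(1), -113) = (-3297 - 1*18659) - 2*(-113) = (-3297 - 18659) - 1*(-226) = -21956 + 226 = -21730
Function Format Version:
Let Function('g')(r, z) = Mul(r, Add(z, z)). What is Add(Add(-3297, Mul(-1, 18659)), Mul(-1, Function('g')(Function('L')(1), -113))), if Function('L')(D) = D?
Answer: -21730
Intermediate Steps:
Function('g')(r, z) = Mul(2, r, z) (Function('g')(r, z) = Mul(r, Mul(2, z)) = Mul(2, r, z))
Add(Add(-3297, Mul(-1, 18659)), Mul(-1, Function('g')(Function('L')(1), -113))) = Add(Add(-3297, Mul(-1, 18659)), Mul(-1, Mul(2, 1, -113))) = Add(Add(-3297, -18659), Mul(-1, -226)) = Add(-21956, 226) = -21730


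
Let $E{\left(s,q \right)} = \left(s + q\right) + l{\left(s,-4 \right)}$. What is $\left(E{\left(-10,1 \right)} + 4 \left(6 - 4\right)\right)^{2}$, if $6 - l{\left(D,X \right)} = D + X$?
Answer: $361$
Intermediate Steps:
$l{\left(D,X \right)} = 6 - D - X$ ($l{\left(D,X \right)} = 6 - \left(D + X\right) = 6 - D - X$)
$E{\left(s,q \right)} = 10 + q$ ($E{\left(s,q \right)} = \left(s + q\right) - \left(-10 + s\right) = \left(q + s\right) + \left(6 - s + 4\right) = \left(q + s\right) - \left(-10 + s\right) = 10 + q$)
$\left(E{\left(-10,1 \right)} + 4 \left(6 - 4\right)\right)^{2} = \left(\left(10 + 1\right) + 4 \left(6 - 4\right)\right)^{2} = \left(11 + 4 \cdot 2\right)^{2} = \left(11 + 8\right)^{2} = 19^{2} = 361$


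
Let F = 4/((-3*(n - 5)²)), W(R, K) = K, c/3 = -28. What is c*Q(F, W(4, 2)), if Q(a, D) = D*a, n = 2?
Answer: 224/9 ≈ 24.889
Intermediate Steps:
c = -84 (c = 3*(-28) = -84)
F = -4/27 (F = 4/((-3*(2 - 5)²)) = 4/((-3*(-3)²)) = 4/((-3*9)) = 4/(-27) = 4*(-1/27) = -4/27 ≈ -0.14815)
c*Q(F, W(4, 2)) = -168*(-4)/27 = -84*(-8/27) = 224/9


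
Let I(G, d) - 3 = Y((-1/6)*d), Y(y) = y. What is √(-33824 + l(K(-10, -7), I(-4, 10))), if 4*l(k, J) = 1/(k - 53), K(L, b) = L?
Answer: I*√59665543/42 ≈ 183.91*I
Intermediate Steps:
I(G, d) = 3 - d/6 (I(G, d) = 3 + (-1/6)*d = 3 + (-1*⅙)*d = 3 - d/6)
l(k, J) = 1/(4*(-53 + k)) (l(k, J) = 1/(4*(k - 53)) = 1/(4*(-53 + k)))
√(-33824 + l(K(-10, -7), I(-4, 10))) = √(-33824 + 1/(4*(-53 - 10))) = √(-33824 + (¼)/(-63)) = √(-33824 + (¼)*(-1/63)) = √(-33824 - 1/252) = √(-8523649/252) = I*√59665543/42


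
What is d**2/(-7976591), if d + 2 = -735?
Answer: -543169/7976591 ≈ -0.068095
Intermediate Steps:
d = -737 (d = -2 - 735 = -737)
d**2/(-7976591) = (-737)**2/(-7976591) = 543169*(-1/7976591) = -543169/7976591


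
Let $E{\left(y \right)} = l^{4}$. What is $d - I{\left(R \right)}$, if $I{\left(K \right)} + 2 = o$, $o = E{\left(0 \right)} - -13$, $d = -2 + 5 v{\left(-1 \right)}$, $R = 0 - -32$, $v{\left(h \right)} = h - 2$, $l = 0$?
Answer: $-28$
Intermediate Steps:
$v{\left(h \right)} = -2 + h$
$E{\left(y \right)} = 0$ ($E{\left(y \right)} = 0^{4} = 0$)
$R = 32$ ($R = 0 + 32 = 32$)
$d = -17$ ($d = -2 + 5 \left(-2 - 1\right) = -2 + 5 \left(-3\right) = -2 - 15 = -17$)
$o = 13$ ($o = 0 - -13 = 0 + 13 = 13$)
$I{\left(K \right)} = 11$ ($I{\left(K \right)} = -2 + 13 = 11$)
$d - I{\left(R \right)} = -17 - 11 = -28$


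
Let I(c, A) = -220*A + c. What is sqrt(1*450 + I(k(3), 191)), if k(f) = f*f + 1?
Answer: 2*I*sqrt(10390) ≈ 203.86*I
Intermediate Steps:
k(f) = 1 + f**2 (k(f) = f**2 + 1 = 1 + f**2)
I(c, A) = c - 220*A
sqrt(1*450 + I(k(3), 191)) = sqrt(1*450 + ((1 + 3**2) - 220*191)) = sqrt(450 + ((1 + 9) - 42020)) = sqrt(450 + (10 - 42020)) = sqrt(450 - 42010) = sqrt(-41560) = 2*I*sqrt(10390)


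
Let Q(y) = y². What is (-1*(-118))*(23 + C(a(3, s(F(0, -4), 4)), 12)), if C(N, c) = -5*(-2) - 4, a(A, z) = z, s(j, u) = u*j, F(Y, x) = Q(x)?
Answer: 3422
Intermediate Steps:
F(Y, x) = x²
s(j, u) = j*u
C(N, c) = 6 (C(N, c) = 10 - 4 = 6)
(-1*(-118))*(23 + C(a(3, s(F(0, -4), 4)), 12)) = (-1*(-118))*(23 + 6) = 118*29 = 3422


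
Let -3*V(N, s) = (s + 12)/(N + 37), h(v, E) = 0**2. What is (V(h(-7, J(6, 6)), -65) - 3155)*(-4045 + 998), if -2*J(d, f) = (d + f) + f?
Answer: 1066913144/111 ≈ 9.6118e+6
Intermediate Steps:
J(d, f) = -f - d/2 (J(d, f) = -((d + f) + f)/2 = -(d + 2*f)/2 = -f - d/2)
h(v, E) = 0
V(N, s) = -(12 + s)/(3*(37 + N)) (V(N, s) = -(s + 12)/(3*(N + 37)) = -(12 + s)/(3*(37 + N)))
(V(h(-7, J(6, 6)), -65) - 3155)*(-4045 + 998) = ((-12 - 1*(-65))/(3*(37 + 0)) - 3155)*(-4045 + 998) = ((1/3)*(-12 + 65)/37 - 3155)*(-3047) = ((1/3)*(1/37)*53 - 3155)*(-3047) = (53/111 - 3155)*(-3047) = -350152/111*(-3047) = 1066913144/111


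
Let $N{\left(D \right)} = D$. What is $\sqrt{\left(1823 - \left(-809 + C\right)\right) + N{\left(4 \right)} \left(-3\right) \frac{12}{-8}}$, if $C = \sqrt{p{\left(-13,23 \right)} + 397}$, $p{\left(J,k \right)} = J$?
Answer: $\sqrt{2650 - 8 \sqrt{6}} \approx 51.287$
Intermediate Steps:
$C = 8 \sqrt{6}$ ($C = \sqrt{-13 + 397} = \sqrt{384} = 8 \sqrt{6} \approx 19.596$)
$\sqrt{\left(1823 - \left(-809 + C\right)\right) + N{\left(4 \right)} \left(-3\right) \frac{12}{-8}} = \sqrt{\left(1823 - \left(-809 + 8 \sqrt{6}\right)\right) + 4 \left(-3\right) \frac{12}{-8}} = \sqrt{\left(1823 + \left(809 - 8 \sqrt{6}\right)\right) - 12 \cdot 12 \left(- \frac{1}{8}\right)} = \sqrt{\left(2632 - 8 \sqrt{6}\right) - -18} = \sqrt{\left(2632 - 8 \sqrt{6}\right) + 18} = \sqrt{2650 - 8 \sqrt{6}}$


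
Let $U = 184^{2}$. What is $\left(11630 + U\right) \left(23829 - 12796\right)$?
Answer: $501847038$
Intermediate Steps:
$U = 33856$
$\left(11630 + U\right) \left(23829 - 12796\right) = \left(11630 + 33856\right) \left(23829 - 12796\right) = 45486 \cdot 11033 = 501847038$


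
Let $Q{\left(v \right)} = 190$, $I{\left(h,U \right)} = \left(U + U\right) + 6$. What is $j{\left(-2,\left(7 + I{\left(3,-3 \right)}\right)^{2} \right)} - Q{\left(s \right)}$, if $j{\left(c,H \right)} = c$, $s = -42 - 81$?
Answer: $-192$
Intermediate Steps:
$I{\left(h,U \right)} = 6 + 2 U$ ($I{\left(h,U \right)} = 2 U + 6 = 6 + 2 U$)
$s = -123$ ($s = -42 - 81 = -123$)
$j{\left(-2,\left(7 + I{\left(3,-3 \right)}\right)^{2} \right)} - Q{\left(s \right)} = -2 - 190 = -192$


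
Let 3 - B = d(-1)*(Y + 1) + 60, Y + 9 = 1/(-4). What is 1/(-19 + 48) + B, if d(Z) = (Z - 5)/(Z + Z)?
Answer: -3737/116 ≈ -32.216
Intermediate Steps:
Y = -37/4 (Y = -9 + 1/(-4) = -9 - ¼ = -37/4 ≈ -9.2500)
d(Z) = (-5 + Z)/(2*Z) (d(Z) = (-5 + Z)/((2*Z)) = (-5 + Z)*(1/(2*Z)) = (-5 + Z)/(2*Z))
B = -129/4 (B = 3 - (((½)*(-5 - 1)/(-1))*(-37/4 + 1) + 60) = 3 - (((½)*(-1)*(-6))*(-33/4) + 60) = 3 - (3*(-33/4) + 60) = 3 - (-99/4 + 60) = 3 - 1*141/4 = 3 - 141/4 = -129/4 ≈ -32.250)
1/(-19 + 48) + B = 1/(-19 + 48) - 129/4 = 1/29 - 129/4 = -3737/116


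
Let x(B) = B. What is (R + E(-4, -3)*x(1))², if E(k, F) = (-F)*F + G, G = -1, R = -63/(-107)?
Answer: 1014049/11449 ≈ 88.571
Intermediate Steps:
R = 63/107 (R = -63*(-1/107) = 63/107 ≈ 0.58879)
E(k, F) = -1 - F² (E(k, F) = (-F)*F - 1 = -F² - 1 = -1 - F²)
(R + E(-4, -3)*x(1))² = (63/107 + (-1 - 1*(-3)²)*1)² = (63/107 + (-1 - 1*9)*1)² = (63/107 + (-1 - 9)*1)² = (63/107 - 10*1)² = (63/107 - 10)² = (-1007/107)² = 1014049/11449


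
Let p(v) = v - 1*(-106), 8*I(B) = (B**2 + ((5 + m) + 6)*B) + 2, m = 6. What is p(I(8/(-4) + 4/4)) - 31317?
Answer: -124851/4 ≈ -31213.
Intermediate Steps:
I(B) = 1/4 + B**2/8 + 17*B/8 (I(B) = ((B**2 + ((5 + 6) + 6)*B) + 2)/8 = ((B**2 + (11 + 6)*B) + 2)/8 = ((B**2 + 17*B) + 2)/8 = (2 + B**2 + 17*B)/8 = 1/4 + B**2/8 + 17*B/8)
p(v) = 106 + v (p(v) = v + 106 = 106 + v)
p(I(8/(-4) + 4/4)) - 31317 = (106 + (1/4 + (8/(-4) + 4/4)**2/8 + 17*(8/(-4) + 4/4)/8)) - 31317 = (106 + (1/4 + (8*(-1/4) + 4*(1/4))**2/8 + 17*(8*(-1/4) + 4*(1/4))/8)) - 31317 = (106 + (1/4 + (-2 + 1)**2/8 + 17*(-2 + 1)/8)) - 31317 = (106 + (1/4 + (1/8)*(-1)**2 + (17/8)*(-1))) - 31317 = (106 + (1/4 + (1/8)*1 - 17/8)) - 31317 = (106 + (1/4 + 1/8 - 17/8)) - 31317 = (106 - 7/4) - 31317 = 417/4 - 31317 = -124851/4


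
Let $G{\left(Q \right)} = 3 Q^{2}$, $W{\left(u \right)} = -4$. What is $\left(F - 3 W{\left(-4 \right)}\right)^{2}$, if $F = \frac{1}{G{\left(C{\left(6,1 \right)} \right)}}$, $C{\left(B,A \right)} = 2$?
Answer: $\frac{21025}{144} \approx 146.01$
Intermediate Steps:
$F = \frac{1}{12}$ ($F = \frac{1}{3 \cdot 2^{2}} = \frac{1}{3 \cdot 4} = \frac{1}{12} \approx 0.083333$)
$\left(F - 3 W{\left(-4 \right)}\right)^{2} = \left(\frac{1}{12} - -12\right)^{2} = \left(\frac{1}{12} + 12\right)^{2} = \left(\frac{145}{12}\right)^{2} = \frac{21025}{144}$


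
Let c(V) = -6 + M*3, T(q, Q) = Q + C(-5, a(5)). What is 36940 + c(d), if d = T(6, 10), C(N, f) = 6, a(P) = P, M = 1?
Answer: 36937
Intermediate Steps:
T(q, Q) = 6 + Q (T(q, Q) = Q + 6 = 6 + Q)
d = 16 (d = 6 + 10 = 16)
c(V) = -3 (c(V) = -6 + 1*3 = -6 + 3 = -3)
36940 + c(d) = 36940 - 3 = 36937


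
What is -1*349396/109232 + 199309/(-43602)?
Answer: -4625660635/595341708 ≈ -7.7698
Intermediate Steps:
-1*349396/109232 + 199309/(-43602) = -349396*1/109232 + 199309*(-1/43602) = -87349/27308 - 199309/43602 = -4625660635/595341708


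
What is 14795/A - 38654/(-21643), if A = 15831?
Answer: 932139659/342630333 ≈ 2.7205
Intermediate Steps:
14795/A - 38654/(-21643) = 14795/15831 - 38654/(-21643) = 14795*(1/15831) - 38654*(-1/21643) = 14795/15831 + 38654/21643 = 932139659/342630333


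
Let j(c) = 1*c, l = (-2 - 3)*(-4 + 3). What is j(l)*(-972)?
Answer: -4860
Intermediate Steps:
l = 5 (l = -5*(-1) = 5)
j(c) = c
j(l)*(-972) = 5*(-972) = -4860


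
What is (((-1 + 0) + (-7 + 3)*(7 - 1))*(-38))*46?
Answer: 43700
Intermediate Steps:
(((-1 + 0) + (-7 + 3)*(7 - 1))*(-38))*46 = ((-1 - 4*6)*(-38))*46 = ((-1 - 24)*(-38))*46 = -25*(-38)*46 = 950*46 = 43700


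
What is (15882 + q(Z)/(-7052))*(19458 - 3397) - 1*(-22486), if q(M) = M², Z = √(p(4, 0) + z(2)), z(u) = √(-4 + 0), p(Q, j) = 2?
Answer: 899494177427/3526 - 16061*I/3526 ≈ 2.551e+8 - 4.555*I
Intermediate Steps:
z(u) = 2*I (z(u) = √(-4) = 2*I)
Z = √(2 + 2*I) ≈ 1.5538 + 0.64359*I
(15882 + q(Z)/(-7052))*(19458 - 3397) - 1*(-22486) = (15882 + (√(2 + 2*I))²/(-7052))*(19458 - 3397) - 1*(-22486) = (15882 + (2 + 2*I)*(-1/7052))*16061 + 22486 = (15882 + (-1/3526 - I/3526))*16061 + 22486 = (55999931/3526 - I/3526)*16061 + 22486 = (899414891791/3526 - 16061*I/3526) + 22486 = 899494177427/3526 - 16061*I/3526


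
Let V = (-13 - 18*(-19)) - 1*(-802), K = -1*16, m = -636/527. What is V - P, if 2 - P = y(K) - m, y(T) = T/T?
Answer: 596146/527 ≈ 1131.2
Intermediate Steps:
m = -636/527 (m = -636*1/527 = -636/527 ≈ -1.2068)
K = -16
y(T) = 1
P = -109/527 (P = 2 - (1 - 1*(-636/527)) = 2 - (1 + 636/527) = 2 - 1*1163/527 = 2 - 1163/527 = -109/527 ≈ -0.20683)
V = 1131 (V = (-13 + 342) + 802 = 329 + 802 = 1131)
V - P = 1131 - 1*(-109/527) = 1131 + 109/527 = 596146/527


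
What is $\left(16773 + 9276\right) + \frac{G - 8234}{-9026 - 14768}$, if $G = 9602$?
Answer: $\frac{309904269}{11897} \approx 26049.0$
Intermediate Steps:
$\left(16773 + 9276\right) + \frac{G - 8234}{-9026 - 14768} = \left(16773 + 9276\right) + \frac{9602 - 8234}{-9026 - 14768} = 26049 + \frac{1368}{-23794} = 26049 + 1368 \left(- \frac{1}{23794}\right) = 26049 - \frac{684}{11897} = \frac{309904269}{11897}$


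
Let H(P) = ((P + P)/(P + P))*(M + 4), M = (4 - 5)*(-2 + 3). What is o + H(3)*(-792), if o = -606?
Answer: -2982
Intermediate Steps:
M = -1 (M = -1*1 = -1)
H(P) = 3 (H(P) = ((P + P)/(P + P))*(-1 + 4) = ((2*P)/((2*P)))*3 = ((2*P)*(1/(2*P)))*3 = 1*3 = 3)
o + H(3)*(-792) = -606 + 3*(-792) = -606 - 2376 = -2982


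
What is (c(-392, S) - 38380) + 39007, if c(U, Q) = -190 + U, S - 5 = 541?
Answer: 45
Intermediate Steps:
S = 546 (S = 5 + 541 = 546)
(c(-392, S) - 38380) + 39007 = ((-190 - 392) - 38380) + 39007 = (-582 - 38380) + 39007 = -38962 + 39007 = 45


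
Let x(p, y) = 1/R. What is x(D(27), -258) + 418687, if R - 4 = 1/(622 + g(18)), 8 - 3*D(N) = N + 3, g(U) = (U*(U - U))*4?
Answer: 1042112565/2489 ≈ 4.1869e+5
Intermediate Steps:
g(U) = 0 (g(U) = (U*0)*4 = 0*4 = 0)
D(N) = 5/3 - N/3 (D(N) = 8/3 - (N + 3)/3 = 8/3 - (3 + N)/3 = 8/3 + (-1 - N/3) = 5/3 - N/3)
R = 2489/622 (R = 4 + 1/(622 + 0) = 4 + 1/622 = 2489/622 ≈ 4.0016)
x(p, y) = 622/2489 (x(p, y) = 1/(2489/622) = 622/2489)
x(D(27), -258) + 418687 = 622/2489 + 418687 = 1042112565/2489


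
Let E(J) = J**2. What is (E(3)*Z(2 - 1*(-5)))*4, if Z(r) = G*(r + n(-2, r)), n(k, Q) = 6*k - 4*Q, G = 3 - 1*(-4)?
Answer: -8316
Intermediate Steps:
G = 7 (G = 3 + 4 = 7)
n(k, Q) = -4*Q + 6*k
Z(r) = -84 - 21*r (Z(r) = 7*(r + (-4*r + 6*(-2))) = 7*(r + (-4*r - 12)) = 7*(r + (-12 - 4*r)) = 7*(-12 - 3*r) = -84 - 21*r)
(E(3)*Z(2 - 1*(-5)))*4 = (3**2*(-84 - 21*(2 - 1*(-5))))*4 = (9*(-84 - 21*(2 + 5)))*4 = (9*(-84 - 21*7))*4 = (9*(-84 - 147))*4 = (9*(-231))*4 = -2079*4 = -8316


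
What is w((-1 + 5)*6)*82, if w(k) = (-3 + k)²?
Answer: 36162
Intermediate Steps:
w((-1 + 5)*6)*82 = (-3 + (-1 + 5)*6)²*82 = (-3 + 4*6)²*82 = (-3 + 24)²*82 = 21²*82 = 441*82 = 36162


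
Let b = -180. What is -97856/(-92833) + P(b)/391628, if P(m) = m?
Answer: 9576609907/9089000531 ≈ 1.0536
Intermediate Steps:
-97856/(-92833) + P(b)/391628 = -97856/(-92833) - 180/391628 = -97856*(-1/92833) - 180*1/391628 = 97856/92833 - 45/97907 = 9576609907/9089000531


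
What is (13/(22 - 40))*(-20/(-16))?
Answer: -65/72 ≈ -0.90278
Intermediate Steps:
(13/(22 - 40))*(-20/(-16)) = (13/(-18))*(-20*(-1/16)) = (13*(-1/18))*(5/4) = -13/18*5/4 = -65/72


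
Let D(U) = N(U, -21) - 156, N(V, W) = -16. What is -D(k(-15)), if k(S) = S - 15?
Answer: 172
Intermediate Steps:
k(S) = -15 + S
D(U) = -172 (D(U) = -16 - 156 = -172)
-D(k(-15)) = -1*(-172) = 172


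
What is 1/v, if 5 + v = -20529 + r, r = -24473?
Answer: -1/45007 ≈ -2.2219e-5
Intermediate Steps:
v = -45007 (v = -5 + (-20529 - 24473) = -5 - 45002 = -45007)
1/v = 1/(-45007) = -1/45007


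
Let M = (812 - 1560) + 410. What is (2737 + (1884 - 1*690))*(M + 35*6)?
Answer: -503168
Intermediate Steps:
M = -338 (M = -748 + 410 = -338)
(2737 + (1884 - 1*690))*(M + 35*6) = (2737 + (1884 - 1*690))*(-338 + 35*6) = (2737 + (1884 - 690))*(-338 + 210) = (2737 + 1194)*(-128) = 3931*(-128) = -503168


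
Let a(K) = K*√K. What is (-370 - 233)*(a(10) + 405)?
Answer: -244215 - 6030*√10 ≈ -2.6328e+5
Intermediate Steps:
a(K) = K^(3/2)
(-370 - 233)*(a(10) + 405) = (-370 - 233)*(10^(3/2) + 405) = -603*(10*√10 + 405) = -603*(405 + 10*√10) = -244215 - 6030*√10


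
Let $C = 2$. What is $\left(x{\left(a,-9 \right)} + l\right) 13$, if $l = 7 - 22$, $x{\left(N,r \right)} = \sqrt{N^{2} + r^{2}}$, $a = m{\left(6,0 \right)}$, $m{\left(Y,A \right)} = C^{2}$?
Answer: $-195 + 13 \sqrt{97} \approx -66.965$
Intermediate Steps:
$m{\left(Y,A \right)} = 4$ ($m{\left(Y,A \right)} = 2^{2} = 4$)
$a = 4$
$l = -15$ ($l = 7 - 22 = -15$)
$\left(x{\left(a,-9 \right)} + l\right) 13 = \left(\sqrt{4^{2} + \left(-9\right)^{2}} - 15\right) 13 = \left(\sqrt{16 + 81} - 15\right) 13 = \left(\sqrt{97} - 15\right) 13 = \left(-15 + \sqrt{97}\right) 13 = -195 + 13 \sqrt{97}$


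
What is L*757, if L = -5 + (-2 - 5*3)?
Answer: -16654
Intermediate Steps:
L = -22 (L = -5 + (-2 - 15) = -5 - 17 = -22)
L*757 = -22*757 = -16654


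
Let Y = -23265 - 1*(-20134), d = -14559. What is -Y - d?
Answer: 17690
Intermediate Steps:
Y = -3131 (Y = -23265 + 20134 = -3131)
-Y - d = -1*(-3131) - 1*(-14559) = 3131 + 14559 = 17690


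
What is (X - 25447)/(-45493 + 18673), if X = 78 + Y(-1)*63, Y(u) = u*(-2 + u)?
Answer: 1259/1341 ≈ 0.93885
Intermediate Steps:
X = 267 (X = 78 - (-2 - 1)*63 = 78 - 1*(-3)*63 = 78 + 3*63 = 78 + 189 = 267)
(X - 25447)/(-45493 + 18673) = (267 - 25447)/(-45493 + 18673) = -25180/(-26820) = -25180*(-1/26820) = 1259/1341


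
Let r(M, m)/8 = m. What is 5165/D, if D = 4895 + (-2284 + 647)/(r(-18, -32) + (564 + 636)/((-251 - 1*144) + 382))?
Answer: 23387120/22185841 ≈ 1.0541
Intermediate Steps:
r(M, m) = 8*m
D = 22185841/4528 (D = 4895 + (-2284 + 647)/(8*(-32) + (564 + 636)/((-251 - 1*144) + 382)) = 4895 - 1637/(-256 + 1200/((-251 - 144) + 382)) = 4895 - 1637/(-256 + 1200/(-395 + 382)) = 4895 - 1637/(-256 + 1200/(-13)) = 4895 - 1637/(-256 + 1200*(-1/13)) = 4895 - 1637/(-256 - 1200/13) = 4895 - 1637/(-4528/13) = 4895 - 1637*(-13/4528) = 4895 + 21281/4528 = 22185841/4528 ≈ 4899.7)
5165/D = 5165/(22185841/4528) = 5165*(4528/22185841) = 23387120/22185841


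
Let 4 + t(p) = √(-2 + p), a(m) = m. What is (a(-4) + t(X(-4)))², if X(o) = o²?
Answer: (8 - √14)² ≈ 18.133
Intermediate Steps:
t(p) = -4 + √(-2 + p)
(a(-4) + t(X(-4)))² = (-4 + (-4 + √(-2 + (-4)²)))² = (-4 + (-4 + √(-2 + 16)))² = (-4 + (-4 + √14))² = (-8 + √14)²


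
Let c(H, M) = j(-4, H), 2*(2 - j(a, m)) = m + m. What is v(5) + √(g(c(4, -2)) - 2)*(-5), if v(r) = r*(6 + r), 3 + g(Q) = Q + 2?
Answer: 55 - 5*I*√5 ≈ 55.0 - 11.18*I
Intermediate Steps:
j(a, m) = 2 - m (j(a, m) = 2 - (m + m)/2 = 2 - m)
c(H, M) = 2 - H
g(Q) = -1 + Q (g(Q) = -3 + (Q + 2) = -3 + (2 + Q) = -1 + Q)
v(5) + √(g(c(4, -2)) - 2)*(-5) = 5*(6 + 5) + √((-1 + (2 - 1*4)) - 2)*(-5) = 5*11 + √((-1 + (2 - 4)) - 2)*(-5) = 55 + √((-1 - 2) - 2)*(-5) = 55 + √(-3 - 2)*(-5) = 55 + √(-5)*(-5) = 55 + (I*√5)*(-5) = 55 - 5*I*√5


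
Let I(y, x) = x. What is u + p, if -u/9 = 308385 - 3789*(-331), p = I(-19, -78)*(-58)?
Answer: -14058372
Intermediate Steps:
p = 4524 (p = -78*(-58) = 4524)
u = -14062896 (u = -9*(308385 - 3789*(-331)) = -9*(308385 + 1254159) = -9*1562544 = -14062896)
u + p = -14062896 + 4524 = -14058372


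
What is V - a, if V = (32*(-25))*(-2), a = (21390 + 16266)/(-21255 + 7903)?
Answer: 2675107/1669 ≈ 1602.8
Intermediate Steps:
a = -4707/1669 (a = 37656/(-13352) = 37656*(-1/13352) = -4707/1669 ≈ -2.8203)
V = 1600 (V = -800*(-2) = 1600)
V - a = 1600 - 1*(-4707/1669) = 1600 + 4707/1669 = 2675107/1669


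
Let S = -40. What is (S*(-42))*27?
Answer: 45360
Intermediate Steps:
(S*(-42))*27 = -40*(-42)*27 = 1680*27 = 45360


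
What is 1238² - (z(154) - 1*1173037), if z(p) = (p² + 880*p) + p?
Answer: 2546291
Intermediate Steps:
z(p) = p² + 881*p
1238² - (z(154) - 1*1173037) = 1238² - (154*(881 + 154) - 1*1173037) = 1532644 - (154*1035 - 1173037) = 1532644 - (159390 - 1173037) = 1532644 - 1*(-1013647) = 1532644 + 1013647 = 2546291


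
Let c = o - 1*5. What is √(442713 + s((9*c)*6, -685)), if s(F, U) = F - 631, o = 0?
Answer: 2*√110453 ≈ 664.69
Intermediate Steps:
c = -5 (c = 0 - 1*5 = 0 - 5 = -5)
s(F, U) = -631 + F
√(442713 + s((9*c)*6, -685)) = √(442713 + (-631 + (9*(-5))*6)) = √(442713 + (-631 - 45*6)) = √(442713 + (-631 - 270)) = √(442713 - 901) = √441812 = 2*√110453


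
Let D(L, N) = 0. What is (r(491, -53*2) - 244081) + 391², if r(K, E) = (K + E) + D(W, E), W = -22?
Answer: -90815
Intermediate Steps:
r(K, E) = E + K (r(K, E) = (K + E) + 0 = (E + K) + 0 = E + K)
(r(491, -53*2) - 244081) + 391² = ((-53*2 + 491) - 244081) + 391² = ((-106 + 491) - 244081) + 152881 = (385 - 244081) + 152881 = -243696 + 152881 = -90815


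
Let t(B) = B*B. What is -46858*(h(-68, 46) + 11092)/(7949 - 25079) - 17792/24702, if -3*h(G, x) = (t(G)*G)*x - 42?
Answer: 279671635518686/21157263 ≈ 1.3219e+7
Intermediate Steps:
t(B) = B²
h(G, x) = 14 - x*G³/3 (h(G, x) = -((G²*G)*x - 42)/3 = -(G³*x - 42)/3 = -(x*G³ - 42)/3 = -(-42 + x*G³)/3 = 14 - x*G³/3)
-46858*(h(-68, 46) + 11092)/(7949 - 25079) - 17792/24702 = -46858*((14 - ⅓*46*(-68)³) + 11092)/(7949 - 25079) - 17792/24702 = -46858/((-17130/((14 - ⅓*46*(-314432)) + 11092))) - 17792*1/24702 = -46858/((-17130/((14 + 14463872/3) + 11092))) - 8896/12351 = -46858/((-17130/(14463914/3 + 11092))) - 8896/12351 = -46858/((-17130/14497190/3)) - 8896/12351 = -46858/((-17130*3/14497190)) - 8896/12351 = -46858/(-5139/1449719) - 8896/12351 = -46858*(-1449719/5139) - 8896/12351 = 67930932902/5139 - 8896/12351 = 279671635518686/21157263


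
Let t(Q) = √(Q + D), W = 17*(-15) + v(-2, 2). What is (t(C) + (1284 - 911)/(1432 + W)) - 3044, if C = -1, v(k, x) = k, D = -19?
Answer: -3576327/1175 + 2*I*√5 ≈ -3043.7 + 4.4721*I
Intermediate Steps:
W = -257 (W = 17*(-15) - 2 = -255 - 2 = -257)
t(Q) = √(-19 + Q) (t(Q) = √(Q - 19) = √(-19 + Q))
(t(C) + (1284 - 911)/(1432 + W)) - 3044 = (√(-19 - 1) + (1284 - 911)/(1432 - 257)) - 3044 = (√(-20) + 373/1175) - 3044 = (2*I*√5 + 373*(1/1175)) - 3044 = (2*I*√5 + 373/1175) - 3044 = (373/1175 + 2*I*√5) - 3044 = -3576327/1175 + 2*I*√5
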